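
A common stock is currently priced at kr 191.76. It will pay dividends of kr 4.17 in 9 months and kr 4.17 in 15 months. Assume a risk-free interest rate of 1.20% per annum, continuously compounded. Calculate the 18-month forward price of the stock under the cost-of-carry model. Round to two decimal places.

kr 186.85

PV(dividends) I = 4.17·e^(−0.0120·9/12) + 4.17·e^(−0.0120·15/12)
I = 4.1326 + 4.1079 = 8.2405
F = (S − I)·e^(rT) = (191.76 − 8.2405) · e^(0.0120·18/12)
= 183.5195 · e^0.018000 = 183.5195 × 1.018163 = kr 186.85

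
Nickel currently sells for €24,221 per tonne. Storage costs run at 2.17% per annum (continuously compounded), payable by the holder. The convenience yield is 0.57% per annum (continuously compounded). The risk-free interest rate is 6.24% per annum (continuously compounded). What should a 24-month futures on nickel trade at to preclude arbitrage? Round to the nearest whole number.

Net carry = r + u − y = 0.0624 + 0.0217 − 0.0057 = 0.0784
F = S·e^((r+u−y)T) = 24221 · e^(0.0784 × 24/12) = 24221 · e^0.156800
= 24221 × 1.169762 = €28,333 per tonne

€28,333 per tonne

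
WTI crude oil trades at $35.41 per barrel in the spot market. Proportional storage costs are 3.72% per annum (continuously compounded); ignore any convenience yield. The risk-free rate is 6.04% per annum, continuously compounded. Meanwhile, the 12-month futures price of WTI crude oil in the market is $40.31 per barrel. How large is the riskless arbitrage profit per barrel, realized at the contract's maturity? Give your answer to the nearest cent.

$1.27 per barrel

Fair futures: F* = S·e^(carry·T), with carry = (r + u) = 0.0604 + 0.0372 = 0.0976
F* = 35.41 · e^(0.0976 × 12/12) = 35.41 · e^0.097600 = 35.41 × 1.102522 = $39.0403
Market $40.31 > fair $39.0403: forward overpriced → cash-and-carry (buy spot, short the forward).
At maturity, profit = |F_mkt − F*| = |40.31 − 39.0403| = $1.27 per barrel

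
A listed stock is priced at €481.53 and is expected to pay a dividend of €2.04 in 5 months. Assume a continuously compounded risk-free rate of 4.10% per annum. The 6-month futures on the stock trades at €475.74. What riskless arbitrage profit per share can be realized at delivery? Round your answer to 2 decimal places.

€13.72 per share

PV(dividends) I = 2.04·e^(−0.0410·5/12) = 2.0054
Fair futures F* = (S − I)·e^(rT) = (481.53 − 2.0054)·e^0.020500 = 479.5246 × 1.020712 = 489.4565
Market €475.74 < fair 489.4565: forward underpriced → reverse cash-and-carry (short the stock, invest proceeds at r, pay the dividends, go long the forward).
Profit at T = |F_mkt − F*| = |475.74 − 489.4565| = €13.72 per share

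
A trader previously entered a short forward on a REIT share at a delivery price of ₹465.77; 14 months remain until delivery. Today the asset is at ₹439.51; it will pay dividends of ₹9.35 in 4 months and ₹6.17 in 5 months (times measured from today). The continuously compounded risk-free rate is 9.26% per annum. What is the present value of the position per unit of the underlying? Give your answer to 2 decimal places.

-₹6.43

PV(remaining dividends) I = 9.35·e^(−0.0926·4/12) + 6.17·e^(−0.0926·5/12) = 15.0023
Current forward F = (S − I)·e^(rT) = (439.51 − 15.0023)·e^(0.0926·14/12) = 424.5077 × 1.114085 = 472.9377
Value (long) = (F − K)·e^(−rT) = (472.9377 − 465.77) × 0.897598 = 6.4337
Short position value = −(long value) = -₹6.43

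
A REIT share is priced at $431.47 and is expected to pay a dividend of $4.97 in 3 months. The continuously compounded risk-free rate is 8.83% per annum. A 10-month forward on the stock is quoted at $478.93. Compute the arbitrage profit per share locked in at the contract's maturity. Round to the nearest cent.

$19.75 per share

PV(dividends) I = 4.97·e^(−0.0883·3/12) = 4.8615
Fair forward F* = (S − I)·e^(rT) = (431.47 − 4.8615)·e^0.073583 = 426.6085 × 1.076358 = 459.1835
Market $478.93 > fair 459.1835: forward overpriced → cash-and-carry (borrow at r, buy the stock and collect the dividends, short the forward).
Profit at T = |F_mkt − F*| = |478.93 − 459.1835| = $19.75 per share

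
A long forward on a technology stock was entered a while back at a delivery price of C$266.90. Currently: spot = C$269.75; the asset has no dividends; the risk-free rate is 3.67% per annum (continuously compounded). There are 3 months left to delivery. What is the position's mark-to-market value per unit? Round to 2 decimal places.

Current fair forward for the remaining 3 months: F = S·e^(r·T), r = 0.0367
F = 269.75 · e^(0.0367 × 3/12) = 269.75 × 1.009217 = 272.2363
Value of long forward = (F − K)·e^(−rT) = (272.2363 − 266.90) · e^(−0.0367·3/12)
= 5.3363 × 0.990867 = 5.29

C$5.29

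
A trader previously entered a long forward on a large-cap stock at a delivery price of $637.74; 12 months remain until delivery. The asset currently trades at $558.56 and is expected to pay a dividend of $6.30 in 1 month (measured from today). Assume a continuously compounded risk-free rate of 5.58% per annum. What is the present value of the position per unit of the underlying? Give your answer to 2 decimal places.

PV(remaining dividends) I = 6.30·e^(−0.0558·1/12) = 6.2708
Current forward F = (S − I)·e^(rT) = (558.56 − 6.2708)·e^(0.0558·12/12) = 552.2892 × 1.057386 = 583.9829
Value (long) = (F − K)·e^(−rT) = (583.9829 − 637.74) × 0.945728 = -50.8396
Value = -$50.84

-$50.84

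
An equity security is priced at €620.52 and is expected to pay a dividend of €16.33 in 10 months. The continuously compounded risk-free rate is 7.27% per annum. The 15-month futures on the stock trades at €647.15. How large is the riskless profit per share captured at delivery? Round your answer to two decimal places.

PV(dividends) I = 16.33·e^(−0.0727·10/12) = 15.3700
Fair futures F* = (S − I)·e^(rT) = (620.52 − 15.3700)·e^0.090875 = 605.1500 × 1.095132 = 662.7191
Market €647.15 < fair 662.7191: forward underpriced → reverse cash-and-carry (short the stock, invest proceeds at r, pay the dividends, go long the forward).
Profit at T = |F_mkt − F*| = |647.15 − 662.7191| = €15.57 per share

€15.57 per share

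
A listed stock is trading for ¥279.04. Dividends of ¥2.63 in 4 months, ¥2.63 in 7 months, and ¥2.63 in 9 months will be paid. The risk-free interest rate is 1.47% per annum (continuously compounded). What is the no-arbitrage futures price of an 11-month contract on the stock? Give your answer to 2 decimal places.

¥274.89

PV(dividends) I = 2.63·e^(−0.0147·4/12) + 2.63·e^(−0.0147·7/12) + 2.63·e^(−0.0147·9/12)
I = 2.6171 + 2.6075 + 2.6012 = 7.8258
F = (S − I)·e^(rT) = (279.04 − 7.8258) · e^(0.0147·11/12)
= 271.2142 · e^0.013475 = 271.2142 × 1.013566 = ¥274.89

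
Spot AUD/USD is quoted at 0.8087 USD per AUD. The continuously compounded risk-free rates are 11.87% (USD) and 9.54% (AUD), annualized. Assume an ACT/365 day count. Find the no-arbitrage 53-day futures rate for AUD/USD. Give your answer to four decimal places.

0.8114

F = S·e^((r_USD − r_AUD)T) = 0.8087 · e^((0.1187 − 0.0954) × 53/365)
= 0.8087 · e^0.003383 = 0.8087 × 1.003389
F = 0.8114 USD per AUD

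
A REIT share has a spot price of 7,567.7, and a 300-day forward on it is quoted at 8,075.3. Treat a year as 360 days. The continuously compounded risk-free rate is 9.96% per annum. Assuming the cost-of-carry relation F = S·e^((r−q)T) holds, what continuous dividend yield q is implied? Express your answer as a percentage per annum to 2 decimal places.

From F = S·e^((r−q)T): (r − q) = ln(F/S)/T
ln(8075.3/7567.7) = ln(1.067075) = 0.064921
(r − q) = 0.064921 / (300/360) = 0.077905
q = r − ln(F/S)/T = 0.0996 − 0.077905 = 0.021695
q = 2.17%

2.17%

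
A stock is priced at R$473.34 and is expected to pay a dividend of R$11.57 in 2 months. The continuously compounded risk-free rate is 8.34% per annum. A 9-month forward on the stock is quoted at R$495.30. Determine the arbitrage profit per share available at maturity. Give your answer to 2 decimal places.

PV(dividends) I = 11.57·e^(−0.0834·2/12) = 11.4103
Fair forward F* = (S − I)·e^(rT) = (473.34 − 11.4103)·e^0.062550 = 461.9297 × 1.064548 = 491.7463
Market R$495.30 > fair 491.7463: forward overpriced → cash-and-carry (borrow at r, buy the stock and collect the dividends, short the forward).
Profit at T = |F_mkt − F*| = |495.30 − 491.7463| = R$3.55 per share

R$3.55 per share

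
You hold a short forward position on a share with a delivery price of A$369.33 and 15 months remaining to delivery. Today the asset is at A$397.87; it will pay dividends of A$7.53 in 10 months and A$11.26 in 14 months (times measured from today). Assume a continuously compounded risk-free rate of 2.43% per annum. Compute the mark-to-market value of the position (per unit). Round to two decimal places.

PV(remaining dividends) I = 7.53·e^(−0.0243·10/12) + 11.26·e^(−0.0243·14/12) = 18.3243
Current forward F = (S − I)·e^(rT) = (397.87 − 18.3243)·e^(0.0243·15/12) = 379.5457 × 1.030841 = 391.2513
Value (long) = (F − K)·e^(−rT) = (391.2513 − 369.33) × 0.970082 = 21.2655
Short position value = −(long value) = -A$21.27

-A$21.27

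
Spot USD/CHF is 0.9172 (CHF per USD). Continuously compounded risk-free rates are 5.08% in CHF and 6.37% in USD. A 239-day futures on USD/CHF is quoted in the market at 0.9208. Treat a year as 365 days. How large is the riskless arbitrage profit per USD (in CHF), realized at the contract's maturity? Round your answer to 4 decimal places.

Fair futures: F* = S·e^(carry·T), with carry = (r_CHF − r_USD) = 0.0508 − 0.0637 = -0.0129
F* = 0.9172 · e^(-0.0129 × 239/365) = 0.9172 · e^-0.008447 = 0.9172 × 0.991589 = 0.9095
Market 0.9208 > fair 0.9095: forward overpriced → cash-and-carry (buy spot, short the forward).
At maturity, profit = |F_mkt − F*| = |0.9208 − 0.9095| = 0.0113 per USD (in CHF)

0.0113 per USD (in CHF)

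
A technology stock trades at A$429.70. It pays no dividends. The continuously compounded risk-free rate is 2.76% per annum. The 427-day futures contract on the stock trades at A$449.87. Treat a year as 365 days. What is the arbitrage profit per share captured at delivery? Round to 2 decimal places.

Fair futures: F* = S·e^(carry·T), with carry = r = 0.0276
F* = 429.70 · e^(0.0276 × 427/365) = 429.70 · e^0.032288 = 429.70 × 1.032815 = A$443.8006
Market A$449.87 > fair A$443.8006: forward overpriced → cash-and-carry (buy spot, short the forward).
At maturity, profit = |F_mkt − F*| = |449.87 − 443.8006| = A$6.07 per share

A$6.07 per share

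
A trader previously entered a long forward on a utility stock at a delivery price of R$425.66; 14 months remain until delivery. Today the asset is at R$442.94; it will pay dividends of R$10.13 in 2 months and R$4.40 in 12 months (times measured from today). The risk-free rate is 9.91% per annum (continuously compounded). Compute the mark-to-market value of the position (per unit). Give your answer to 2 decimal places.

PV(remaining dividends) I = 10.13·e^(−0.0991·2/12) + 4.40·e^(−0.0991·12/12) = 13.9489
Current forward F = (S − I)·e^(rT) = (442.94 − 13.9489)·e^(0.0991·14/12) = 428.9911 × 1.122565 = 481.5704
Value (long) = (F − K)·e^(−rT) = (481.5704 − 425.66) × 0.890817 = 49.8059
Value = R$49.81

R$49.81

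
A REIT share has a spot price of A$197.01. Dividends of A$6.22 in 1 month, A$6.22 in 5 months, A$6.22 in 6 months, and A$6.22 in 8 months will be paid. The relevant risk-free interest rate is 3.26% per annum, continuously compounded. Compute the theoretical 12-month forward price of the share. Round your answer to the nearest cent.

A$178.18

PV(dividends) I = 6.22·e^(−0.0326·1/12) + 6.22·e^(−0.0326·5/12) + 6.22·e^(−0.0326·6/12) + 6.22·e^(−0.0326·8/12)
I = 6.2031 + 6.1361 + 6.1194 + 6.0863 = 24.5449
F = (S − I)·e^(rT) = (197.01 − 24.5449) · e^(0.0326·12/12)
= 172.4651 · e^0.032600 = 172.4651 × 1.033137 = A$178.18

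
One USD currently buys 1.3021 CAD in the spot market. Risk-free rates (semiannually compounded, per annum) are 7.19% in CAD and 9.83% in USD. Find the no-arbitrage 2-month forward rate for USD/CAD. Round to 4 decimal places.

1.2966

By covered interest parity, F = S · (1+r_CAD/2)^(2T) / (1+r_USD/2)^(2T)
= 1.3021 × 1.011843 / 1.016122 = 1.3021 × 0.995789
F = 1.2966 CAD per USD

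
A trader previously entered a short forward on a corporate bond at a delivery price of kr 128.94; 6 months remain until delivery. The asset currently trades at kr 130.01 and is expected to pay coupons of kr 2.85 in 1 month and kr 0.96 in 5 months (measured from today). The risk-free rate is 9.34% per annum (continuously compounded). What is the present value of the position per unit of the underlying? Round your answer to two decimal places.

PV(remaining coupons) I = 2.85·e^(−0.0934·1/12) + 0.96·e^(−0.0934·5/12) = 3.7513
Current forward F = (S − I)·e^(rT) = (130.01 − 3.7513)·e^(0.0934·6/12) = 126.2587 × 1.047808 = 132.2949
Value (long) = (F − K)·e^(−rT) = (132.2949 − 128.94) × 0.954374 = 3.2018
Short position value = −(long value) = -kr 3.20

-kr 3.20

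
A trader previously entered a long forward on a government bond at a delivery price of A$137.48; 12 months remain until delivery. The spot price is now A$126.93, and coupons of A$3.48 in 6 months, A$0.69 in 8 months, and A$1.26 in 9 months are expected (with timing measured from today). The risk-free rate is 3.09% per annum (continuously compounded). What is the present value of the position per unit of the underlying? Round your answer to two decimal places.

PV(remaining coupons) I = 3.48·e^(−0.0309·6/12) + 0.69·e^(−0.0309·8/12) + 1.26·e^(−0.0309·9/12) = 5.3337
Current forward F = (S − I)·e^(rT) = (126.93 − 5.3337)·e^(0.0309·12/12) = 121.5963 × 1.031382 = 125.4122
Value (long) = (F − K)·e^(−rT) = (125.4122 − 137.48) × 0.969573 = -11.7006
Value = -A$11.70

-A$11.70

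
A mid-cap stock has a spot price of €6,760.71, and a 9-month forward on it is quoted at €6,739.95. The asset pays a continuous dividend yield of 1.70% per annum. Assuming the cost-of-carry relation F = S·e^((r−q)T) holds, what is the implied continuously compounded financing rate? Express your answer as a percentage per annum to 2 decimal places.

From F = S·e^((r−q)T): (r − q) = ln(F/S)/T
ln(6739.95/6760.71) = ln(0.996929) = -0.003076
(r − q) = -0.003076 / (9/12) = -0.004101
r = ln(F/S)/T + q = -0.004101 + 0.0170 = 0.012899
r = 1.29%

1.29%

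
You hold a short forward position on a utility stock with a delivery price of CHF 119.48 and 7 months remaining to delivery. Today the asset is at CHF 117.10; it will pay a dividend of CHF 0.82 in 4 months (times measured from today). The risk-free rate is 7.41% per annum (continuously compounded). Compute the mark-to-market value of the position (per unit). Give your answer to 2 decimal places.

PV(remaining dividends) I = 0.82·e^(−0.0741·4/12) = 0.8000
Current forward F = (S − I)·e^(rT) = (117.10 − 0.8000)·e^(0.0741·7/12) = 116.3000 × 1.044173 = 121.4373
Value (long) = (F − K)·e^(−rT) = (121.4373 − 119.48) × 0.957696 = 1.8745
Short position value = −(long value) = -CHF 1.87

-CHF 1.87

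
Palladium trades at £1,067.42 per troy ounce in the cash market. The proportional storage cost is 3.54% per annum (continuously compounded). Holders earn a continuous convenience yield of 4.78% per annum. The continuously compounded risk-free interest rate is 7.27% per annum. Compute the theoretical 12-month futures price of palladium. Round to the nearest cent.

£1,133.77 per troy ounce

Net carry = r + u − y = 0.0727 + 0.0354 − 0.0478 = 0.0603
F = S·e^((r+u−y)T) = 1067.42 · e^(0.0603 × 12/12) = 1067.42 · e^0.06030000
= 1067.42 × 1.06215515 = £1,133.77 per troy ounce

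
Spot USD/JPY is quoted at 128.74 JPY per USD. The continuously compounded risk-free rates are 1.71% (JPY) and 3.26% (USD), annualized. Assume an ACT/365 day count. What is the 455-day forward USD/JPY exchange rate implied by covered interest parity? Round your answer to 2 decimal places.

F = S·e^((r_JPY − r_USD)T) = 128.74 · e^((0.0171 − 0.0326) × 455/365)
= 128.74 · e^-0.019322 = 128.74 × 0.980863
F = 126.28 JPY per USD

126.28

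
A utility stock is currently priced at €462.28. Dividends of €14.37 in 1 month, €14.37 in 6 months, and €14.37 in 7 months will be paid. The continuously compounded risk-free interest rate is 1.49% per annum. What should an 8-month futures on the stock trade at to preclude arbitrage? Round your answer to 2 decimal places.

€423.61

PV(dividends) I = 14.37·e^(−0.0149·1/12) + 14.37·e^(−0.0149·6/12) + 14.37·e^(−0.0149·7/12)
I = 14.3522 + 14.2633 + 14.2456 = 42.8611
F = (S − I)·e^(rT) = (462.28 − 42.8611) · e^(0.0149·8/12)
= 419.4189 · e^0.009933 = 419.4189 × 1.009982 = €423.61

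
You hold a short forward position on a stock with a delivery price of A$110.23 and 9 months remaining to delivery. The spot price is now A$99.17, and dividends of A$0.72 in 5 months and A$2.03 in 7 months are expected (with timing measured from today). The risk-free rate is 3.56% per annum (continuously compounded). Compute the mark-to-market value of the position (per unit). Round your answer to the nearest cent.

A$10.85

PV(remaining dividends) I = 0.72·e^(−0.0356·5/12) + 2.03·e^(−0.0356·7/12) = 2.6977
Current forward F = (S − I)·e^(rT) = (99.17 − 2.6977)·e^(0.0356·9/12) = 96.4723 × 1.027060 = 99.0828
Value (long) = (F − K)·e^(−rT) = (99.0828 − 110.23) × 0.973653 = -10.8535
Short position value = −(long value) = A$10.85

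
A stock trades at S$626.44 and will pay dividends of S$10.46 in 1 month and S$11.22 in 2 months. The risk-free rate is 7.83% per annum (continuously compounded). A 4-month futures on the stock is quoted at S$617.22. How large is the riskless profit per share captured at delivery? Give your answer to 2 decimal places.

PV(dividends) I = 10.46·e^(−0.0783·1/12) + 11.22·e^(−0.0783·2/12) = 21.4665
Fair futures F* = (S − I)·e^(rT) = (626.44 − 21.4665)·e^0.026100 = 604.9735 × 1.026444 = 620.9714
Market S$617.22 < fair 620.9714: forward underpriced → reverse cash-and-carry (short the stock, invest proceeds at r, pay the dividends, go long the forward).
Profit at T = |F_mkt − F*| = |617.22 − 620.9714| = S$3.75 per share

S$3.75 per share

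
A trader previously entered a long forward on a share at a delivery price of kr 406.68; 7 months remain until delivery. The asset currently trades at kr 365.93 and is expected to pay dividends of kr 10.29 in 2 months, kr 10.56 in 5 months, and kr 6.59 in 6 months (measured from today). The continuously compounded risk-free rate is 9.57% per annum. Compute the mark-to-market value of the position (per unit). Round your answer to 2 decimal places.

-kr 45.23

PV(remaining dividends) I = 10.29·e^(−0.0957·2/12) + 10.56·e^(−0.0957·5/12) + 6.59·e^(−0.0957·6/12) = 26.5565
Current forward F = (S − I)·e^(rT) = (365.93 − 26.5565)·e^(0.0957·7/12) = 339.3735 × 1.057413 = 358.8580
Value (long) = (F − K)·e^(−rT) = (358.8580 − 406.68) × 0.945705 = -45.2255
Value = -kr 45.23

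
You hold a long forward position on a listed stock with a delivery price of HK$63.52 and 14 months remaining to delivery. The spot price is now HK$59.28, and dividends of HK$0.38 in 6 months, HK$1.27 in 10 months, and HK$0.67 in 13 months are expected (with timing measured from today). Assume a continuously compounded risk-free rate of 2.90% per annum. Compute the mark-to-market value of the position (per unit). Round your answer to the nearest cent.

PV(remaining dividends) I = 0.38·e^(−0.0290·6/12) + 1.27·e^(−0.0290·10/12) + 0.67·e^(−0.0290·13/12) = 2.2635
Current forward F = (S − I)·e^(rT) = (59.28 − 2.2635)·e^(0.0290·14/12) = 57.0165 × 1.034412 = 58.9786
Value (long) = (F − K)·e^(−rT) = (58.9786 − 63.52) × 0.966733 = -4.3903
Value = -HK$4.39

-HK$4.39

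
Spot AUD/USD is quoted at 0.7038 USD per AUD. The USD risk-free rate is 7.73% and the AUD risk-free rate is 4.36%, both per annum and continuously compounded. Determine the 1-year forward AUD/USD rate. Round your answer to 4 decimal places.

0.7279

F = S·e^((r_USD − r_AUD)T) = 0.7038 · e^((0.0773 − 0.0436) × 1)
= 0.7038 · e^0.033700 = 0.7038 × 1.034274
F = 0.7279 USD per AUD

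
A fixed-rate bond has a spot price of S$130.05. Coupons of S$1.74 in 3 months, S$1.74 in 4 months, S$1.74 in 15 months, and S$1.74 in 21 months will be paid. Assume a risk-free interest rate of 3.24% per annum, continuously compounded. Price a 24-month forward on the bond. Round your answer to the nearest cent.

PV(coupons) I = 1.74·e^(−0.0324·3/12) + 1.74·e^(−0.0324·4/12) + 1.74·e^(−0.0324·15/12) + 1.74·e^(−0.0324·21/12)
I = 1.7260 + 1.7213 + 1.6709 + 1.6441 = 6.7623
F = (S − I)·e^(rT) = (130.05 − 6.7623) · e^(0.0324·24/12)
= 123.2877 · e^0.064800 = 123.2877 × 1.066946 = S$131.54

S$131.54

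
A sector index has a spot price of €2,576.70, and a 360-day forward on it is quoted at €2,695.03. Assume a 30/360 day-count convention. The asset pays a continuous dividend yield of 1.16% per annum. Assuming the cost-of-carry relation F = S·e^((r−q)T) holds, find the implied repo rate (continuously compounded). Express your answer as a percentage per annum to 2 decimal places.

5.65%

From F = S·e^((r−q)T): (r − q) = ln(F/S)/T
ln(2695.03/2576.70) = ln(1.045923) = 0.044900
(r − q) = 0.044900 / (360/360) = 0.044900
r = ln(F/S)/T + q = 0.044900 + 0.0116 = 0.056500
r = 5.65%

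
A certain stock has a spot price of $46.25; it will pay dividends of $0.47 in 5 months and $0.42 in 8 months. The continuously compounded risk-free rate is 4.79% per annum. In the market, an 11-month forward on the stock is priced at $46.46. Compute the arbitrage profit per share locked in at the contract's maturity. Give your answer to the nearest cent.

$0.96 per share

PV(dividends) I = 0.47·e^(−0.0479·5/12) + 0.42·e^(−0.0479·8/12) = 0.8675
Fair forward F* = (S − I)·e^(rT) = (46.25 − 0.8675)·e^0.043908 = 45.3825 × 1.044886 = 47.4195
Market $46.46 < fair 47.4195: forward underpriced → reverse cash-and-carry (short the stock, invest proceeds at r, pay the dividends, go long the forward).
Profit at T = |F_mkt − F*| = |46.46 − 47.4195| = $0.96 per share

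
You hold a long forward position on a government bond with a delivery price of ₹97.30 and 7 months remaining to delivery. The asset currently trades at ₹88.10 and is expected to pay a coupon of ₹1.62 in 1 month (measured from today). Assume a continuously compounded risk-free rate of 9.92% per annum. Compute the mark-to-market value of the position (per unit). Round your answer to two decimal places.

-₹5.34

PV(remaining coupons) I = 1.62·e^(−0.0992·1/12) = 1.6067
Current forward F = (S − I)·e^(rT) = (88.10 − 1.6067)·e^(0.0992·7/12) = 86.4933 × 1.059574 = 91.6461
Value (long) = (F − K)·e^(−rT) = (91.6461 − 97.30) × 0.943776 = -5.3360
Value = -₹5.34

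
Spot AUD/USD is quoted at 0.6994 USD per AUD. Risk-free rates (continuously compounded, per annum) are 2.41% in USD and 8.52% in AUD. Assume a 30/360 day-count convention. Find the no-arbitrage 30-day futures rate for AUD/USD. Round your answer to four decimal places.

0.6958

F = S·e^((r_USD − r_AUD)T) = 0.6994 · e^((0.0241 − 0.0852) × 30/360)
= 0.6994 · e^-0.005092 = 0.6994 × 0.994921
F = 0.6958 USD per AUD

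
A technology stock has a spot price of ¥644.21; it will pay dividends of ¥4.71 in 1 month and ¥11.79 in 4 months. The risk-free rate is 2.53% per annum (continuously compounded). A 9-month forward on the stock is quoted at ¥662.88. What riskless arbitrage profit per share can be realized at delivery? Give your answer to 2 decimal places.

¥23.03 per share

PV(dividends) I = 4.71·e^(−0.0253·1/12) + 11.79·e^(−0.0253·4/12) = 16.3911
Fair forward F* = (S − I)·e^(rT) = (644.21 − 16.3911)·e^0.018975 = 627.8189 × 1.019156 = 639.8454
Market ¥662.88 > fair 639.8454: forward overpriced → cash-and-carry (borrow at r, buy the stock and collect the dividends, short the forward).
Profit at T = |F_mkt − F*| = |662.88 − 639.8454| = ¥23.03 per share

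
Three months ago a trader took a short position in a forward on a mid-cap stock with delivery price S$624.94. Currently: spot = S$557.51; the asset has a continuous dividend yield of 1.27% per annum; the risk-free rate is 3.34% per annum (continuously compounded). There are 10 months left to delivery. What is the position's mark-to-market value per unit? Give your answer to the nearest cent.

S$56.14

Current fair forward for the remaining 10 months: F = S·e^((r − q)·T), (r − q) = 0.0334 − 0.0127 = 0.0207
F = 557.51 · e^(0.0207 × 10/12) = 557.51 × 1.017400 = 567.2107
Value of long forward = (F − K)·e^(−rT) = (567.2107 − 624.94) · e^(−0.0334·10/12)
= -57.7293 × 0.972550 = -56.14
Short position value = −(long value) = S$56.14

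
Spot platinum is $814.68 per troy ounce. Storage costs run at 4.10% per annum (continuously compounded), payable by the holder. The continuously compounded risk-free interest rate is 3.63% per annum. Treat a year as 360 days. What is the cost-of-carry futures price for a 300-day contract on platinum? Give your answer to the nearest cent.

$868.89 per troy ounce

Net carry = r + u − y = 0.0363 + 0.0410 − 0.0000 = 0.0773
F = S·e^((r+u−y)T) = 814.68 · e^(0.0773 × 300/360) = 814.68 · e^0.064417
= 814.68 × 1.066537 = $868.89 per troy ounce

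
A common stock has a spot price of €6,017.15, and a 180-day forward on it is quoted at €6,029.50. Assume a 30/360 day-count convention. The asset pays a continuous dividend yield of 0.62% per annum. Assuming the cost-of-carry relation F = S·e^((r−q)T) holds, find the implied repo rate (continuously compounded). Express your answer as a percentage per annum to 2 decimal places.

1.03%

From F = S·e^((r−q)T): (r − q) = ln(F/S)/T
ln(6029.50/6017.15) = ln(1.002052) = 0.002050
(r − q) = 0.002050 / (180/360) = 0.004100
r = ln(F/S)/T + q = 0.004100 + 0.0062 = 0.010300
r = 1.03%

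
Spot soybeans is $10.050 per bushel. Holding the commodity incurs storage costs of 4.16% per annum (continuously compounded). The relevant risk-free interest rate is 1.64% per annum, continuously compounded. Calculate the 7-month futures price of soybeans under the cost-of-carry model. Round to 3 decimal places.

Net carry = r + u − y = 0.0164 + 0.0416 − 0.0000 = 0.0580
F = S·e^((r+u−y)T) = 10.050 · e^(0.0580 × 7/12) = 10.050 · e^0.033833
= 10.050 × 1.034412 = $10.396 per bushel

$10.396 per bushel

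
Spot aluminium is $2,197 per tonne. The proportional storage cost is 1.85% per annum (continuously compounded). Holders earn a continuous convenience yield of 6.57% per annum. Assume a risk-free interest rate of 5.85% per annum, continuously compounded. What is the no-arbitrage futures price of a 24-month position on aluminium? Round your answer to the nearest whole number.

$2,247 per tonne

Net carry = r + u − y = 0.0585 + 0.0185 − 0.0657 = 0.0113
F = S·e^((r+u−y)T) = 2197 · e^(0.0113 × 24/12) = 2197 · e^0.022600
= 2197 × 1.022857 = $2,247 per tonne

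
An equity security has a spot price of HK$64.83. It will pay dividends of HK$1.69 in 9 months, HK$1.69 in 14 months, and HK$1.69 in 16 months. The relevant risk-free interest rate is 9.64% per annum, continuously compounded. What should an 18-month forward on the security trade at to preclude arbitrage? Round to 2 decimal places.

PV(dividends) I = 1.69·e^(−0.0964·9/12) + 1.69·e^(−0.0964·14/12) + 1.69·e^(−0.0964·16/12)
I = 1.5721 + 1.5102 + 1.4862 = 4.5685
F = (S − I)·e^(rT) = (64.83 − 4.5685) · e^(0.0964·18/12)
= 60.2615 · e^0.144600 = 60.2615 × 1.155577 = HK$69.64

HK$69.64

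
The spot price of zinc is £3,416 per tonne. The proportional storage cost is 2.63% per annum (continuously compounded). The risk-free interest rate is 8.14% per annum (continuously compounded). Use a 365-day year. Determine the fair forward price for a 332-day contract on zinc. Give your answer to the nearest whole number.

Net carry = r + u − y = 0.0814 + 0.0263 − 0.0000 = 0.1077
F = S·e^((r+u−y)T) = 3416 · e^(0.1077 × 332/365) = 3416 · e^0.097963
= 3416 × 1.102922 = £3,768 per tonne

£3,768 per tonne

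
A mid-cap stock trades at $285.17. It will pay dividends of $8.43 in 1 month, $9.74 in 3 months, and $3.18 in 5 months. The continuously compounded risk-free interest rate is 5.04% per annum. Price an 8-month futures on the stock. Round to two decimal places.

$273.07

PV(dividends) I = 8.43·e^(−0.0504·1/12) + 9.74·e^(−0.0504·3/12) + 3.18·e^(−0.0504·5/12)
I = 8.3947 + 9.6180 + 3.1139 = 21.1266
F = (S − I)·e^(rT) = (285.17 − 21.1266) · e^(0.0504·8/12)
= 264.0434 · e^0.033600 = 264.0434 × 1.034171 = $273.07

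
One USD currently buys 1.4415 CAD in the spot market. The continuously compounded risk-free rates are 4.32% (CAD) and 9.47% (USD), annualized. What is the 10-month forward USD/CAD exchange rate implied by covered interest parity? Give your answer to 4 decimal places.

F = S·e^((r_CAD − r_USD)T) = 1.4415 · e^((0.0432 − 0.0947) × 10/12)
= 1.4415 · e^-0.042917 = 1.4415 × 0.957991
F = 1.3809 CAD per USD

1.3809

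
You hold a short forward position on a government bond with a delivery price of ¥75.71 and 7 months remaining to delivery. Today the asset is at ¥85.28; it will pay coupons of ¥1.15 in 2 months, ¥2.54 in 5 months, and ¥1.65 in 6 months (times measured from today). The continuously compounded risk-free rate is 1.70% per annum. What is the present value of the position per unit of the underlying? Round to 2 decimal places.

-¥5.01

PV(remaining coupons) I = 1.15·e^(−0.0170·2/12) + 2.54·e^(−0.0170·5/12) + 1.65·e^(−0.0170·6/12) = 5.3049
Current forward F = (S − I)·e^(rT) = (85.28 − 5.3049)·e^(0.0170·7/12) = 79.9751 × 1.009966 = 80.7721
Value (long) = (F − K)·e^(−rT) = (80.7721 − 75.71) × 0.990132 = 5.0121
Short position value = −(long value) = -¥5.01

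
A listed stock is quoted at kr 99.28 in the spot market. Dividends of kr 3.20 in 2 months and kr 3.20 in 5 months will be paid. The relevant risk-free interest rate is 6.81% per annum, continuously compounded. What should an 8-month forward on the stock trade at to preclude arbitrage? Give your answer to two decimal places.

PV(dividends) I = 3.20·e^(−0.0681·2/12) + 3.20·e^(−0.0681·5/12)
I = 3.1639 + 3.1105 = 6.2744
F = (S − I)·e^(rT) = (99.28 − 6.2744) · e^(0.0681·8/12)
= 93.0056 · e^0.045400 = 93.0056 × 1.046446 = kr 97.33

kr 97.33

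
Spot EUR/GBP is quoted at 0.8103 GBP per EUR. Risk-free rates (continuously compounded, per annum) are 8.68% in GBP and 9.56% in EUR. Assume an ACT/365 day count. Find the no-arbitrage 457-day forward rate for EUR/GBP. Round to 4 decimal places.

F = S·e^((r_GBP − r_EUR)T) = 0.8103 · e^((0.0868 − 0.0956) × 457/365)
= 0.8103 · e^-0.011018 = 0.8103 × 0.989042
F = 0.8014 GBP per EUR

0.8014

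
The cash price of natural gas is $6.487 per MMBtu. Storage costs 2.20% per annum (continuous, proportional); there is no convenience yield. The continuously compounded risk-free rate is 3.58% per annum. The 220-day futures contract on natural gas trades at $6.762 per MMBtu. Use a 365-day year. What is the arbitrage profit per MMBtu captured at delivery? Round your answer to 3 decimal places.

Fair futures: F* = S·e^(carry·T), with carry = (r + u) = 0.0358 + 0.0220 = 0.0578
F* = 6.487 · e^(0.0578 × 220/365) = 6.487 · e^0.034838 = 6.487 × 1.035452 = $6.7170
Market $6.762 > fair $6.7170: forward overpriced → cash-and-carry (buy spot, short the forward).
At maturity, profit = |F_mkt − F*| = |6.762 − 6.7170| = $0.045 per MMBtu

$0.045 per MMBtu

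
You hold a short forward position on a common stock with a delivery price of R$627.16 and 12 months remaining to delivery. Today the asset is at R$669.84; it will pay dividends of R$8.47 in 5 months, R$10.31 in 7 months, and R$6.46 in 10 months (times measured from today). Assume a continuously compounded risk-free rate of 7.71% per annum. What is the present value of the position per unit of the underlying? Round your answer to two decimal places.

-R$65.10

PV(remaining dividends) I = 8.47·e^(−0.0771·5/12) + 10.31·e^(−0.0771·7/12) + 6.46·e^(−0.0771·10/12) = 24.1168
Current forward F = (S − I)·e^(rT) = (669.84 − 24.1168)·e^(0.0771·12/12) = 645.7232 × 1.080150 = 697.4779
Value (long) = (F − K)·e^(−rT) = (697.4779 − 627.16) × 0.925797 = 65.1001
Short position value = −(long value) = -R$65.10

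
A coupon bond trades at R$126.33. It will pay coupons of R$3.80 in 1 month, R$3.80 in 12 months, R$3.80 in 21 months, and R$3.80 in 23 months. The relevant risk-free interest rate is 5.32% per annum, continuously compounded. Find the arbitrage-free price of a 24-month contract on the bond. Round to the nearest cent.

R$124.63

PV(coupons) I = 3.80·e^(−0.0532·1/12) + 3.80·e^(−0.0532·12/12) + 3.80·e^(−0.0532·21/12) + 3.80·e^(−0.0532·23/12)
I = 3.7832 + 3.6031 + 3.4622 + 3.4316 = 14.2801
F = (S − I)·e^(rT) = (126.33 − 14.2801) · e^(0.0532·24/12)
= 112.0499 · e^0.106400 = 112.0499 × 1.112267 = R$124.63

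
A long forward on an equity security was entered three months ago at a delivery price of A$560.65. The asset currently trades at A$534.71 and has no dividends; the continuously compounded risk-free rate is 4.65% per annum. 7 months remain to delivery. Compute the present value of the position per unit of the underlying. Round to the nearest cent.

-A$10.94

Current fair forward for the remaining 7 months: F = S·e^(r·T), r = 0.0465
F = 534.71 · e^(0.0465 × 7/12) = 534.71 × 1.027496 = 549.4124
Value of long forward = (F − K)·e^(−rT) = (549.4124 − 560.65) · e^(−0.0465·7/12)
= -11.2376 × 0.973240 = -10.94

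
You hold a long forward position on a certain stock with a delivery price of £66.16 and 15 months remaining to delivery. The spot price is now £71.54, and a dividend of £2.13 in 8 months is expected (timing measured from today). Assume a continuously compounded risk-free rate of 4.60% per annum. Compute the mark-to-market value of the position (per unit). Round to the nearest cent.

£7.01

PV(remaining dividends) I = 2.13·e^(−0.0460·8/12) = 2.0657
Current forward F = (S − I)·e^(rT) = (71.54 − 2.0657)·e^(0.0460·15/12) = 69.4743 × 1.059185 = 73.5861
Value (long) = (F − K)·e^(−rT) = (73.5861 − 66.16) × 0.944122 = 7.0111
Value = £7.01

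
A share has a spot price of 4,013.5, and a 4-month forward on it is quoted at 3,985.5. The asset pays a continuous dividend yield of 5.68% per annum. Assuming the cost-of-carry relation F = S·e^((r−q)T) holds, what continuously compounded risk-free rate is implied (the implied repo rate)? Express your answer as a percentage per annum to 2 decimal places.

3.58%

From F = S·e^((r−q)T): (r − q) = ln(F/S)/T
ln(3985.5/4013.5) = ln(0.993024) = -0.007000
(r − q) = -0.007000 / (4/12) = -0.021000
r = ln(F/S)/T + q = -0.021000 + 0.0568 = 0.035800
r = 3.58%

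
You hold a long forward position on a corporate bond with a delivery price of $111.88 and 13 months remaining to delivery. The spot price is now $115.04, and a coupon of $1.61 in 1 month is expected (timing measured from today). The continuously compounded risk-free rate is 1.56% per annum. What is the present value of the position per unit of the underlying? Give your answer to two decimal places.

$3.43

PV(remaining coupons) I = 1.61·e^(−0.0156·1/12) = 1.6079
Current forward F = (S − I)·e^(rT) = (115.04 − 1.6079)·e^(0.0156·13/12) = 113.4321 × 1.017044 = 115.3654
Value (long) = (F − K)·e^(−rT) = (115.3654 − 111.88) × 0.983242 = 3.4270
Value = $3.43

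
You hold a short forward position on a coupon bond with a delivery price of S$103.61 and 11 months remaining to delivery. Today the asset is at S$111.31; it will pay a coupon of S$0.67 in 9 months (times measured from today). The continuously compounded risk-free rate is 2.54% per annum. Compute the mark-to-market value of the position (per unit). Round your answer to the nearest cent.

-S$9.43

PV(remaining coupons) I = 0.67·e^(−0.0254·9/12) = 0.6574
Current forward F = (S − I)·e^(rT) = (111.31 − 0.6574)·e^(0.0254·11/12) = 110.6526 × 1.023557 = 113.2592
Value (long) = (F − K)·e^(−rT) = (113.2592 − 103.61) × 0.976986 = 9.4271
Short position value = −(long value) = -S$9.43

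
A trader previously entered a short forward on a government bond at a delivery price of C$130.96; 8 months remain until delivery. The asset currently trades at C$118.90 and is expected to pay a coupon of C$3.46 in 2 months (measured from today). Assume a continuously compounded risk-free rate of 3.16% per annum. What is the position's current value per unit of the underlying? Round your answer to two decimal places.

PV(remaining coupons) I = 3.46·e^(−0.0316·2/12) = 3.4418
Current forward F = (S − I)·e^(rT) = (118.90 − 3.4418)·e^(0.0316·8/12) = 115.4582 × 1.021290 = 117.9163
Value (long) = (F − K)·e^(−rT) = (117.9163 − 130.96) × 0.979154 = -12.7718
Short position value = −(long value) = C$12.77

C$12.77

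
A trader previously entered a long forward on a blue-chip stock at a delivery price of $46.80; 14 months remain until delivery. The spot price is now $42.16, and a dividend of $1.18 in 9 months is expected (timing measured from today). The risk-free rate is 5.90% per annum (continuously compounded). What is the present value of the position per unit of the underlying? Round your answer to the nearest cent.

PV(remaining dividends) I = 1.18·e^(−0.0590·9/12) = 1.1289
Current forward F = (S − I)·e^(rT) = (42.16 − 1.1289)·e^(0.0590·14/12) = 41.0311 × 1.071258 = 43.9549
Value (long) = (F − K)·e^(−rT) = (43.9549 − 46.80) × 0.933482 = -2.6558
Value = -$2.66

-$2.66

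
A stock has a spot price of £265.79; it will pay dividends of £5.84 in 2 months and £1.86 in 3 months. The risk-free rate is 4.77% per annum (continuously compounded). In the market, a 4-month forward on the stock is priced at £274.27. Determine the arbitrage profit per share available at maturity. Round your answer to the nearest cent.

PV(dividends) I = 5.84·e^(−0.0477·2/12) + 1.86·e^(−0.0477·3/12) = 7.6317
Fair forward F* = (S − I)·e^(rT) = (265.79 − 7.6317)·e^0.015900 = 258.1583 × 1.016027 = 262.2958
Market £274.27 > fair 262.2958: forward overpriced → cash-and-carry (borrow at r, buy the stock and collect the dividends, short the forward).
Profit at T = |F_mkt − F*| = |274.27 − 262.2958| = £11.97 per share

£11.97 per share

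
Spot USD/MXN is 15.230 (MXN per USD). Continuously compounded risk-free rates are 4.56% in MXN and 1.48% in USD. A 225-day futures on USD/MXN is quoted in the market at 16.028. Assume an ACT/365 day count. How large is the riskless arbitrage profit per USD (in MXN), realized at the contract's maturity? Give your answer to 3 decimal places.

Fair futures: F* = S·e^(carry·T), with carry = (r_MXN − r_USD) = 0.0456 − 0.0148 = 0.0308
F* = 15.230 · e^(0.0308 × 225/365) = 15.230 · e^0.018986 = 15.230 × 1.019167 = 15.5219
Market 16.028 > fair 15.5219: forward overpriced → cash-and-carry (buy spot, short the forward).
At maturity, profit = |F_mkt − F*| = |16.028 − 15.5219| = 0.506 per USD (in MXN)

0.506 per USD (in MXN)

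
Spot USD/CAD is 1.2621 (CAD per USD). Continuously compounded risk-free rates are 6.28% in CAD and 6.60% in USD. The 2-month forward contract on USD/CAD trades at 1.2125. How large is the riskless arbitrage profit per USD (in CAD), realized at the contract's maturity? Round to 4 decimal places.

Fair forward: F* = S·e^(carry·T), with carry = (r_CAD − r_USD) = 0.0628 − 0.0660 = -0.0032
F* = 1.2621 · e^(-0.0032 × 2/12) = 1.2621 · e^-0.000533 = 1.2621 × 0.999467 = 1.2614
Market 1.2125 < fair 1.2614: forward underpriced → reverse cash-and-carry (short spot, go long the forward).
At maturity, profit = |F_mkt − F*| = |1.2125 − 1.2614| = 0.0489 per USD (in CAD)

0.0489 per USD (in CAD)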